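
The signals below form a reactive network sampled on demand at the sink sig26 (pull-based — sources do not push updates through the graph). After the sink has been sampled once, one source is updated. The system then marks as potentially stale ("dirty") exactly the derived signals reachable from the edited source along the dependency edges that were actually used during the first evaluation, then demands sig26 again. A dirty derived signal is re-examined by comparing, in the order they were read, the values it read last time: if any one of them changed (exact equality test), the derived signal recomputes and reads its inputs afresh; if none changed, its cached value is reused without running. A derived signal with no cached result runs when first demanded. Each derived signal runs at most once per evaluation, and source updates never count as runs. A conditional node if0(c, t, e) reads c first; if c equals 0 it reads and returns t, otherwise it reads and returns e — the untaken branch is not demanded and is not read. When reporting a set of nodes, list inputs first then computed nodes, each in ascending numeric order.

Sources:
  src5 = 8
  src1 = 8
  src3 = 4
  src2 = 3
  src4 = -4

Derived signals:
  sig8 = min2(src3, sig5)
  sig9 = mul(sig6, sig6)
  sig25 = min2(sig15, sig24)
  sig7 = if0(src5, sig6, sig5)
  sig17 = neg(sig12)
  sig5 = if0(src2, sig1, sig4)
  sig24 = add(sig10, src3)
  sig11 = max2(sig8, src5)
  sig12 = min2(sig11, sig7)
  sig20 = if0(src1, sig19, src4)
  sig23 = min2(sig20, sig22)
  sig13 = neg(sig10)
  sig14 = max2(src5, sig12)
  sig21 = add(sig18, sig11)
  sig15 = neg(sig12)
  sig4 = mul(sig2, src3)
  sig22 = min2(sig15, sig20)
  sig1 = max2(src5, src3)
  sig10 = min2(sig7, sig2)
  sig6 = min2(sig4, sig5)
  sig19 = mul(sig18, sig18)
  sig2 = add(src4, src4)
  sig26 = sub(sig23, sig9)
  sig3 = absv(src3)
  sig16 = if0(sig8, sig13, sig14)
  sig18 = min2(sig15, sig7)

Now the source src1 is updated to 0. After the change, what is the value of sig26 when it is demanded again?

Initial pass — values computed on the first demand:
  sig2 = add(-4, -4) = -8
  sig4 = mul(-8, 4) = -32
  sig5 = if0(src2=3 -> else branch sig4) = -32
  sig6 = min2(-32, -32) = -32
  sig7 = if0(src5=8 -> else branch sig5) = -32
  sig8 = min2(4, -32) = -32
  sig9 = mul(-32, -32) = 1024
  sig11 = max2(-32, 8) = 8
  sig12 = min2(8, -32) = -32
  sig15 = neg(-32) = 32
  sig20 = if0(src1=8 -> else branch src4) = -4
  sig22 = min2(32, -4) = -4
  sig23 = min2(-4, -4) = -4
  sig26 = sub(-4, 1024) = -1028

Second demand — change propagation:
  sig18: newly demanded (no cache) — executes and yields -32.
  sig19: newly demanded (no cache) — executes and yields 1024.
  sig20: re-runs because src1 8->0; new result 1024.
  sig22: re-runs because sig20 -4->1024; new result 32.
  sig23: re-runs because sig20 -4->1024; sig22 -4->32; new result 32.
  sig26: re-runs because sig23 -4->32; new result -992.

The important point: the flipped condition pulls in fresh nodes; sig18, sig19 run for the first time.

sig26 now evaluates to -992.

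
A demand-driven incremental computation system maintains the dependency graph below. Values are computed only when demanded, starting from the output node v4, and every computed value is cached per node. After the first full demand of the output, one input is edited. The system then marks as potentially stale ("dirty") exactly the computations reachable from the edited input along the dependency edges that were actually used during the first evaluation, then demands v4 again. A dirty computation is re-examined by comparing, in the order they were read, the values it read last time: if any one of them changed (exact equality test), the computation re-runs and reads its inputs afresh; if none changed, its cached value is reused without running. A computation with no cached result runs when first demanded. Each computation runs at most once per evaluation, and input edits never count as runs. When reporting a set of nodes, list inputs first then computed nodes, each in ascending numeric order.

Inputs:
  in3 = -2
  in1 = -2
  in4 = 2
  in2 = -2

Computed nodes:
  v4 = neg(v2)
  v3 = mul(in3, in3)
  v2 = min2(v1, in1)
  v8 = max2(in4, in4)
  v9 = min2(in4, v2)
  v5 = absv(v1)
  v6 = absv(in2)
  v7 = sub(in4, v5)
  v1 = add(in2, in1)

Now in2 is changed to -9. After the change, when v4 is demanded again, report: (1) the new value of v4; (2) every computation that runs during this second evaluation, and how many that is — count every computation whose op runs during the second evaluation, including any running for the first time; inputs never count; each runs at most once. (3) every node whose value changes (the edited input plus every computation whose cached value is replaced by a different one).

New value of v4: 11.
Computations that run: v1, v2, v4 — 3 in total.
Values that change: in2, v1, v2, v4.

First evaluation (everything demanded from the output):
  v1 = add(-2, -2) = -4
  v2 = min2(-4, -2) = -4
  v4 = neg(-4) = 4

Propagation after the edit:
  v1: runs — in2 -2->-9; result -11.
  v2: runs — v1 -4->-11; result -11.
  v4: runs — v2 -4->-11; result 11.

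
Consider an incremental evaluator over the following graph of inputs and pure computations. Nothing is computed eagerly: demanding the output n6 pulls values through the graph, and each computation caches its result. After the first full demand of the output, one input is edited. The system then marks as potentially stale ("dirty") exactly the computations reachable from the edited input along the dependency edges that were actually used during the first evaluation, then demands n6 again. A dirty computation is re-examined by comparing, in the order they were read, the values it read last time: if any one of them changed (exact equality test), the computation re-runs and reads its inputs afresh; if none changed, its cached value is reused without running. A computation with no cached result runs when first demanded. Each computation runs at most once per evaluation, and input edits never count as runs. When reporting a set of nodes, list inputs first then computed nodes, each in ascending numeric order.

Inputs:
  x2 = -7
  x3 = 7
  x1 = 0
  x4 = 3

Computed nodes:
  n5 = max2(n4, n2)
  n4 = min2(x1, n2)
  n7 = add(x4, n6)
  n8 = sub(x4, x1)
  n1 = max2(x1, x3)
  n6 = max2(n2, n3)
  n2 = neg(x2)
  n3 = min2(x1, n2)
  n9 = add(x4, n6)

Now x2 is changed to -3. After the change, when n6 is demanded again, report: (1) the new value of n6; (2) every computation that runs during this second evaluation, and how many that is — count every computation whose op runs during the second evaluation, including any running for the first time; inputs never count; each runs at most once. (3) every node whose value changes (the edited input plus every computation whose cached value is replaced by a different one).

n6 now evaluates to 3.
Run set: n2, n3, n6 (3 run).
Changed values: x2, n2, n6.

Initial pass — values computed on the first demand:
  n2 = neg(-7) = 7
  n3 = min2(0, 7) = 0
  n6 = max2(7, 0) = 7

Second demand — change propagation:
  n2: re-runs because x2 -7->-3; new result 3.
  n3: re-runs because n2 7->3; new result 0 (unchanged).
  n6: re-runs because n2 7->3; new result 3.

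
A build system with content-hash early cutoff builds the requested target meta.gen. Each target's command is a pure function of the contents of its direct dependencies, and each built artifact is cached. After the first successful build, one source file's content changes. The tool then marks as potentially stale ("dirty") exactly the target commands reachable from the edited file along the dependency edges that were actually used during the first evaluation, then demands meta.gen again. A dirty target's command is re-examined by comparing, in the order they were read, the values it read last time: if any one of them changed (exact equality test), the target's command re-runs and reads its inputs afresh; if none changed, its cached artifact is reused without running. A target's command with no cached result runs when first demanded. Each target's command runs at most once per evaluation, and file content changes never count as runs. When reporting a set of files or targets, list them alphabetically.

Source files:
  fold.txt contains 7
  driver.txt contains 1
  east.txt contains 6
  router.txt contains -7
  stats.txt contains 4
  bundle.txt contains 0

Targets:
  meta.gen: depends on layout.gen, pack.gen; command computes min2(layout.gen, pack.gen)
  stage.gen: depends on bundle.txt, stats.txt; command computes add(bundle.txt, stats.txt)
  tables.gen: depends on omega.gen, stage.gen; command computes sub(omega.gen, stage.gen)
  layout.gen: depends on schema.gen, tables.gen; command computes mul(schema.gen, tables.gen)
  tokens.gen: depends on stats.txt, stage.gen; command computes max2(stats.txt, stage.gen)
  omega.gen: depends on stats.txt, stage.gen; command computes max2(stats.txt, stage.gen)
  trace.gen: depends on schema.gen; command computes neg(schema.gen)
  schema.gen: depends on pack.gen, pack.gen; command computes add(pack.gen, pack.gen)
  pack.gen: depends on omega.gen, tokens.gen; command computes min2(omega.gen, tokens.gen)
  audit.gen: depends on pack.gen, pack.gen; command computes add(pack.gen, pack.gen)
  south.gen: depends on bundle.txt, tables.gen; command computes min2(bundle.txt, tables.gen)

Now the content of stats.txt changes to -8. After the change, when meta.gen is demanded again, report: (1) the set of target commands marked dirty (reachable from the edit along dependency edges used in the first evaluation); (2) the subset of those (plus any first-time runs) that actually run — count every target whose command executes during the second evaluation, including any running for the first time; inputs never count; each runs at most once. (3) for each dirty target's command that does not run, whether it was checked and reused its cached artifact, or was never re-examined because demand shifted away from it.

First evaluation (everything demanded from the output):
  stage.gen = add(0, 4) = 4
  omega.gen = max2(4, 4) = 4
  tables.gen = sub(4, 4) = 0
  tokens.gen = max2(4, 4) = 4
  pack.gen = min2(4, 4) = 4
  schema.gen = add(4, 4) = 8
  layout.gen = mul(8, 0) = 0
  meta.gen = min2(0, 4) = 0

Propagation after the edit:
  stage.gen: runs — stats.txt 4->-8; result -8.
  omega.gen: runs — stats.txt 4->-8; stage.gen 4->-8; result -8.
  tables.gen: runs — omega.gen 4->-8; stage.gen 4->-8; result 0 (same value as before).
  tokens.gen: runs — stats.txt 4->-8; stage.gen 4->-8; result -8.
  pack.gen: runs — omega.gen 4->-8; tokens.gen 4->-8; result -8.
  schema.gen: runs — pack.gen 4->-8; pack.gen 4->-8; result -16.
  layout.gen: runs — schema.gen 8->-16; result 0 (same value as before).
  meta.gen: runs — pack.gen 4->-8; result -8.

Marked dirty: layout.gen, meta.gen, omega.gen, pack.gen, schema.gen, stage.gen, tables.gen, tokens.gen.
Target commands that run: layout.gen, meta.gen, omega.gen, pack.gen, schema.gen, stage.gen, tables.gen, tokens.gen — 8 in total.
Every dirty target's command ran.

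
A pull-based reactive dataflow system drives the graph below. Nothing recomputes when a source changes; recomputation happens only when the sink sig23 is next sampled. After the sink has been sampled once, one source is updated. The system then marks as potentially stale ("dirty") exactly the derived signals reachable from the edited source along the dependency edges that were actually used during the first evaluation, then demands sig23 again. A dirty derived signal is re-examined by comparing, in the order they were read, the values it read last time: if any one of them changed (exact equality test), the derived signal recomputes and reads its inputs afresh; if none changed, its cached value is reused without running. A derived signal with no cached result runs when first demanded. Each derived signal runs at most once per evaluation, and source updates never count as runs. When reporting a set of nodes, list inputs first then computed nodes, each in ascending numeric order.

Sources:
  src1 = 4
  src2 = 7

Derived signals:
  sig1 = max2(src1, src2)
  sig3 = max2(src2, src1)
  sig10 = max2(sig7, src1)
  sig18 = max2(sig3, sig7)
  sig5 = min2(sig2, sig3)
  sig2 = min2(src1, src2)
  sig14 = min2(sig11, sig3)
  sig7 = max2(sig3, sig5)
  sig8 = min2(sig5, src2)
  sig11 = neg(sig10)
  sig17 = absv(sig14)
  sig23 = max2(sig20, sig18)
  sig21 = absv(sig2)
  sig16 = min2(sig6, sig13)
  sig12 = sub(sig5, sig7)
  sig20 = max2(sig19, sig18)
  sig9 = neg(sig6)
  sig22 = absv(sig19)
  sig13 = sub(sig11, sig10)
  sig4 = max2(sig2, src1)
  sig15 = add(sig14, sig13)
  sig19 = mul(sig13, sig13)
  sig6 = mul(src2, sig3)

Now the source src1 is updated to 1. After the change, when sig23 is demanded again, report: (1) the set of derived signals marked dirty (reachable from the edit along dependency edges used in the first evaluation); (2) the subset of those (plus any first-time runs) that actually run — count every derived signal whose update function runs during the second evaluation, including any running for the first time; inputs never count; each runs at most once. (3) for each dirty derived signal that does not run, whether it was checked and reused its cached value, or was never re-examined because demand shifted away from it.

Marked dirty: sig2, sig3, sig5, sig7, sig10, sig11, sig13, sig18, sig19, sig20, sig23.
Derived signals that run: sig2, sig3, sig5, sig7, sig10 — 5 in total.
Checked but reused from cache: sig11, sig13, sig18, sig19, sig20, sig23.
Key observation: the cutoff stops propagation at sig11 — its inputs' values are unchanged, so it reuses its cache.

First evaluation (everything demanded from the output):
  sig2 = min2(4, 7) = 4
  sig3 = max2(7, 4) = 7
  sig5 = min2(4, 7) = 4
  sig7 = max2(7, 4) = 7
  sig10 = max2(7, 4) = 7
  sig11 = neg(7) = -7
  sig13 = sub(-7, 7) = -14
  sig18 = max2(7, 7) = 7
  sig19 = mul(-14, -14) = 196
  sig20 = max2(196, 7) = 196
  sig23 = max2(196, 7) = 196

Propagation after the edit:
  sig2: runs — src1 4->1; result 1.
  sig3: runs — src1 4->1; result 7 (same value as before).
  sig5: runs — sig2 4->1; result 1.
  sig7: runs — sig5 4->1; result 7 (same value as before).
  sig10: runs — src1 4->1; result 7 (same value as before).
  sig11: checked — values it read are unchanged (sig10 unchanged); reused cached -7 without running.
  sig13: checked — values it read are unchanged (sig11 unchanged, sig10 unchanged); reused cached -14 without running.
  sig18: checked — values it read are unchanged (sig3 unchanged, sig7 unchanged); reused cached 7 without running.
  sig19: checked — values it read are unchanged (sig13 unchanged, sig13 unchanged); reused cached 196 without running.
  sig20: checked — values it read are unchanged (sig19 unchanged, sig18 unchanged); reused cached 196 without running.
  sig23: checked — values it read are unchanged (sig20 unchanged, sig18 unchanged); reused cached 196 without running.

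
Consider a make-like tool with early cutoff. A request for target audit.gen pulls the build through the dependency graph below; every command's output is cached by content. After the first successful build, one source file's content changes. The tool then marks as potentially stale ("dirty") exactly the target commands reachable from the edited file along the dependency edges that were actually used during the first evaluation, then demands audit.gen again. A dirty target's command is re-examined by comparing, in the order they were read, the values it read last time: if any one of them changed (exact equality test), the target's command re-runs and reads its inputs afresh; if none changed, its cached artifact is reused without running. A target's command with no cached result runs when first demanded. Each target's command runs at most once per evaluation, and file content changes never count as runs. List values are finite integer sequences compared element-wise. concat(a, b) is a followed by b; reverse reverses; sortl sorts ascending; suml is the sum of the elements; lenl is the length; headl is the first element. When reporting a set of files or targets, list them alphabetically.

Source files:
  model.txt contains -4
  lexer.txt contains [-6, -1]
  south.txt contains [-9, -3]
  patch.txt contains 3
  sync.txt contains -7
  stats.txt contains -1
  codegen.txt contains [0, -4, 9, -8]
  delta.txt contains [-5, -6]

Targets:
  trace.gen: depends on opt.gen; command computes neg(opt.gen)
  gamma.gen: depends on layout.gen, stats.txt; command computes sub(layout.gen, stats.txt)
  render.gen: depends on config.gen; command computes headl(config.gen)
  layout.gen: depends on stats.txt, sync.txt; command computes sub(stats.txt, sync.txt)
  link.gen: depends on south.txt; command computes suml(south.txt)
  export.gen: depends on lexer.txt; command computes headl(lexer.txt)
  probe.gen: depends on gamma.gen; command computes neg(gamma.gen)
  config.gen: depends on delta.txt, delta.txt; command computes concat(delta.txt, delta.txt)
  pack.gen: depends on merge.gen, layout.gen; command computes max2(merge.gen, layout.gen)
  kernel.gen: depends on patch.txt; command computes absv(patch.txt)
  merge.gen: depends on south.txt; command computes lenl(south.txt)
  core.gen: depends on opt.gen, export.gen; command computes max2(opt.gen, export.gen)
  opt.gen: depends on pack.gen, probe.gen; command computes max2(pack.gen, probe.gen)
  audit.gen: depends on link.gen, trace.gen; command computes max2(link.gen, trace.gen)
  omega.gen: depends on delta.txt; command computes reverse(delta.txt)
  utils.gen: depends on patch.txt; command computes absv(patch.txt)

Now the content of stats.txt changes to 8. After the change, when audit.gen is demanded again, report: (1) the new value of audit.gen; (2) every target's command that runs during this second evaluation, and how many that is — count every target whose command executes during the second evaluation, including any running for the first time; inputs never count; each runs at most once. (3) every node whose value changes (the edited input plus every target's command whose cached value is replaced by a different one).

First demand of the output computes:
  layout.gen = sub(-1, -7) = 6
  gamma.gen = sub(6, -1) = 7
  link.gen = suml([-9, -3]) = -12
  merge.gen = lenl([-9, -3]) = 2
  pack.gen = max2(2, 6) = 6
  probe.gen = neg(7) = -7
  opt.gen = max2(6, -7) = 6
  trace.gen = neg(6) = -6
  audit.gen = max2(-12, -6) = -6

After the edit, cleaning proceeds:
  layout.gen: a read changed (stats.txt -1->8) — executes, giving 15.
  gamma.gen: a read changed (layout.gen 6->15; stats.txt -1->8) — executes, giving 7 — identical to its old value.
  pack.gen: a read changed (layout.gen 6->15) — executes, giving 15.
  probe.gen: dirty, but its reads are unchanged (gamma.gen unchanged); cached -7 stands.
  opt.gen: a read changed (pack.gen 6->15) — executes, giving 15.
  trace.gen: a read changed (opt.gen 6->15) — executes, giving -15.
  audit.gen: a read changed (trace.gen -6->-15) — executes, giving -12.

Note where the cutoff bites: probe.gen is checked, finds nothing changed, and keeps its cache.

Demanding audit.gen again yields -12.
6 target commands run: audit.gen, gamma.gen, layout.gen, opt.gen, pack.gen, trace.gen.
The nodes whose values change: audit.gen, layout.gen, opt.gen, pack.gen, stats.txt, trace.gen.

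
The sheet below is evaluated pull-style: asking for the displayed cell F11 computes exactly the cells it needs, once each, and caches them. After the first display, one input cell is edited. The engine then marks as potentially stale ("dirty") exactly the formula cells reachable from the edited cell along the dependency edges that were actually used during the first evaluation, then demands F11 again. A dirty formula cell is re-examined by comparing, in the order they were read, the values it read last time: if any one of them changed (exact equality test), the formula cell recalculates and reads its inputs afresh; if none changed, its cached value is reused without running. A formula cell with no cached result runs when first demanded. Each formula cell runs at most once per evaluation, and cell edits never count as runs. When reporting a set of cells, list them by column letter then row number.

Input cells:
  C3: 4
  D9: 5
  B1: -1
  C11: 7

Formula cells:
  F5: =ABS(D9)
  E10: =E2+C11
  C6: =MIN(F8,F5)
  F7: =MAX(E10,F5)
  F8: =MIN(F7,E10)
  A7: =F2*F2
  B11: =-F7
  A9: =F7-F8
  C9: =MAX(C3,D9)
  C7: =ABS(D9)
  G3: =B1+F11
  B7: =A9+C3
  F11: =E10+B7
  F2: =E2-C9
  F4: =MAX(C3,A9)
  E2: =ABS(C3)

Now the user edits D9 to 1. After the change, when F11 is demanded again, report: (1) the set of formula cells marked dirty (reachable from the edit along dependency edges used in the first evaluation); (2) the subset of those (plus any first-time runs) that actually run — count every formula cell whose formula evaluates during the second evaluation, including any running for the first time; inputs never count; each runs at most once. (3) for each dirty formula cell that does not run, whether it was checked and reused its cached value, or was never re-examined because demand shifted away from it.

The edit dirties: A9, B7, F5, F7, F8, F11.
2 formula cells run: F5, F7.
Cache hits after checking: A9, B7, F8, F11.
Note the absorption at F7: it re-runs yet its value is the same, leaving the output's value untouched.

First demand of the output computes:
  E2 = ABS(4) = 4
  E10 = 4 + 7 = 11
  F5 = ABS(5) = 5
  F7 = MAX(11, 5) = 11
  F8 = MIN(11, 11) = 11
  A9 = 11 - 11 = 0
  B7 = 0 + 4 = 4
  F11 = 11 + 4 = 15

After the edit, cleaning proceeds:
  F5: a read changed (D9 5->1) — executes, giving 1.
  F7: a read changed (F5 5->1) — executes, giving 11 — identical to its old value.
  F8: dirty, but its reads are unchanged (F7 unchanged, E10 unchanged); cached 11 stands.
  A9: dirty, but its reads are unchanged (F7 unchanged, F8 unchanged); cached 0 stands.
  B7: dirty, but its reads are unchanged (A9 unchanged, C3 unchanged); cached 4 stands.
  F11: dirty, but its reads are unchanged (E10 unchanged, B7 unchanged); cached 15 stands.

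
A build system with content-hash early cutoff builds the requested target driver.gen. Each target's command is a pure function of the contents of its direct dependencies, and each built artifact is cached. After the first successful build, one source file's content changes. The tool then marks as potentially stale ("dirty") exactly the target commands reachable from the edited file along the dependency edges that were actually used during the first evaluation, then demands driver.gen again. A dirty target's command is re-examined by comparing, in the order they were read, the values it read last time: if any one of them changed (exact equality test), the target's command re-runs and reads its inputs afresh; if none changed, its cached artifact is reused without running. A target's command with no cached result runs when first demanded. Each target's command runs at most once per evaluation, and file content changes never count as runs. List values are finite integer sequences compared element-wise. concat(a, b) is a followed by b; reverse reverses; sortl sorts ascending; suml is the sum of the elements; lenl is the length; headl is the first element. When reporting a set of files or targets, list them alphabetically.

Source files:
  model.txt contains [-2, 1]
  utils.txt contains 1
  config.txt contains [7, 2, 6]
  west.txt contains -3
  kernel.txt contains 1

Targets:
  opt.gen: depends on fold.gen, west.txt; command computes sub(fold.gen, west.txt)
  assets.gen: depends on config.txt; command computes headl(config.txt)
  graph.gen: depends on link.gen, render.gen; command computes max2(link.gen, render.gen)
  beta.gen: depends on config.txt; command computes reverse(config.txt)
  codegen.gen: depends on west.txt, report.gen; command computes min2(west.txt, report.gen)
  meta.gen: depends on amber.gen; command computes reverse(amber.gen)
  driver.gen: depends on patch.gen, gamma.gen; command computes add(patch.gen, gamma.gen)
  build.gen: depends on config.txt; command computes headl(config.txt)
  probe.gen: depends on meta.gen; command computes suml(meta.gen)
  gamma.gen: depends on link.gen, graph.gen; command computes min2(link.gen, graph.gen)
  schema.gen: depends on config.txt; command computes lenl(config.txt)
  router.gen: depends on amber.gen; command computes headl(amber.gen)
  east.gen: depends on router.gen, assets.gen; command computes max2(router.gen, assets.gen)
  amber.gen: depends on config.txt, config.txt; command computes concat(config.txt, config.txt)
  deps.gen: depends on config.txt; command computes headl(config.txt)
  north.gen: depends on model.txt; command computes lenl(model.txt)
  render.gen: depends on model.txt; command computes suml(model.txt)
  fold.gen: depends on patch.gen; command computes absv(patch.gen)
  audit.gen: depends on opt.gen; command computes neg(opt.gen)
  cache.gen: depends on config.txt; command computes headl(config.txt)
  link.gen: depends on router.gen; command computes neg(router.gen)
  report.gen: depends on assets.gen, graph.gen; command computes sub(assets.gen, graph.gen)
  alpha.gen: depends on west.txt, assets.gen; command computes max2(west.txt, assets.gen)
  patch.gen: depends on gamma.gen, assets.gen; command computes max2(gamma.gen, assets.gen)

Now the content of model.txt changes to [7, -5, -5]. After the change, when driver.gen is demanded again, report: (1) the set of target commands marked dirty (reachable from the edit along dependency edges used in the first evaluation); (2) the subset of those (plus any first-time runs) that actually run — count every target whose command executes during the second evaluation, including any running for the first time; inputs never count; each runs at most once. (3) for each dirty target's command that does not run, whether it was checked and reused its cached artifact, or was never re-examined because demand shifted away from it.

Marked dirty: driver.gen, gamma.gen, graph.gen, patch.gen, render.gen.
Target commands that run: gamma.gen, graph.gen, render.gen — 3 in total.
Checked but reused from cache: driver.gen, patch.gen.
Key observation: the change is absorbed at gamma.gen — it re-runs but produces the same value, and the output's value is unchanged.

First evaluation (everything demanded from the output):
  amber.gen = concat([7, 2, 6], [7, 2, 6]) = [7, 2, 6, 7, 2, 6]
  assets.gen = headl([7, 2, 6]) = 7
  render.gen = suml([-2, 1]) = -1
  router.gen = headl([7, 2, 6, 7, 2, 6]) = 7
  link.gen = neg(7) = -7
  graph.gen = max2(-7, -1) = -1
  gamma.gen = min2(-7, -1) = -7
  patch.gen = max2(-7, 7) = 7
  driver.gen = add(7, -7) = 0

Propagation after the edit:
  render.gen: runs — model.txt [-2, 1]->[7, -5, -5]; result -3.
  graph.gen: runs — render.gen -1->-3; result -3.
  gamma.gen: runs — graph.gen -1->-3; result -7 (same value as before).
  patch.gen: checked — values it read are unchanged (gamma.gen unchanged, assets.gen unchanged); reused cached 7 without running.
  driver.gen: checked — values it read are unchanged (patch.gen unchanged, gamma.gen unchanged); reused cached 0 without running.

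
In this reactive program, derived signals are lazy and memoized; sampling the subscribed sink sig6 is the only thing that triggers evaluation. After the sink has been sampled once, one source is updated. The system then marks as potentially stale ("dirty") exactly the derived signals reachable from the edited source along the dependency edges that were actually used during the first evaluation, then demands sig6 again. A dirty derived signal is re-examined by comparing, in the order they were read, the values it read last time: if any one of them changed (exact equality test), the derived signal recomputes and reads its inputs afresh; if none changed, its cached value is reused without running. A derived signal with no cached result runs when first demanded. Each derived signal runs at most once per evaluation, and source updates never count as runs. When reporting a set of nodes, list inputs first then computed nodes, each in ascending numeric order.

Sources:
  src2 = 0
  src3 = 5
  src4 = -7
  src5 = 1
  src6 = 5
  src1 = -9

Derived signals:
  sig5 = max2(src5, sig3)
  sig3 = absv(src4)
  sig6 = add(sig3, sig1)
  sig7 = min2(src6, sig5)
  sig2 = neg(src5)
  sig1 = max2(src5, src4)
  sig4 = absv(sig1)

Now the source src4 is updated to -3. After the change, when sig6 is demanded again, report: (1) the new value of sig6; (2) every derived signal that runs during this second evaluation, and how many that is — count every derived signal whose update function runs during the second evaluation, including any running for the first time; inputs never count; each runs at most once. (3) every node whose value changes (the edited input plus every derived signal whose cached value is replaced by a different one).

First demand of the output computes:
  sig1 = max2(1, -7) = 1
  sig3 = absv(-7) = 7
  sig6 = add(7, 1) = 8

After the edit, cleaning proceeds:
  sig1: a read changed (src4 -7->-3) — executes, giving 1 — identical to its old value.
  sig3: a read changed (src4 -7->-3) — executes, giving 3.
  sig6: a read changed (sig3 7->3) — executes, giving 4.

Demanding sig6 again yields 4.
3 derived signals run: sig1, sig3, sig6.
The nodes whose values change: src4, sig3, sig6.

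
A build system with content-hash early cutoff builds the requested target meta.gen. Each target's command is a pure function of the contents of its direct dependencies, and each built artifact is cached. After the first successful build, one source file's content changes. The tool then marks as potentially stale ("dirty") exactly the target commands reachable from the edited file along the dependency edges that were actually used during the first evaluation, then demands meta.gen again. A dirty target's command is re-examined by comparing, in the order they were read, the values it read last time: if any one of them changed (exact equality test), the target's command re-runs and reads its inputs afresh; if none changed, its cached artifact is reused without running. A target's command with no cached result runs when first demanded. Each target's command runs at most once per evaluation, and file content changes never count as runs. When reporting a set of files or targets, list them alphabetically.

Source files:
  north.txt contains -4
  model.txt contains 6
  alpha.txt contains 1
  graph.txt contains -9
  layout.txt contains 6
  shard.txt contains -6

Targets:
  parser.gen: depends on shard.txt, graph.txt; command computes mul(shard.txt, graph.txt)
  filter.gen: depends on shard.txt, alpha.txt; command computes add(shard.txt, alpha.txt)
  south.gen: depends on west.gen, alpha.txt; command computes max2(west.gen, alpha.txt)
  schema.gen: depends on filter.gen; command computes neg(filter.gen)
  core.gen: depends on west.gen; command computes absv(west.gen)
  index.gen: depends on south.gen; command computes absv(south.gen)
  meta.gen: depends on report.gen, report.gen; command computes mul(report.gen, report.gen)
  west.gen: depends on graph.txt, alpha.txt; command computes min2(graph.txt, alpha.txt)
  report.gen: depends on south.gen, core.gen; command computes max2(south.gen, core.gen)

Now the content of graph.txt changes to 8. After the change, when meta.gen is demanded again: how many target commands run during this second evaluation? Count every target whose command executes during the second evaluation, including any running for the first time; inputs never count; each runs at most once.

Target commands that run: core.gen, meta.gen, report.gen, south.gen, west.gen — 5 in total.

First evaluation (everything demanded from the output):
  west.gen = min2(-9, 1) = -9
  core.gen = absv(-9) = 9
  south.gen = max2(-9, 1) = 1
  report.gen = max2(1, 9) = 9
  meta.gen = mul(9, 9) = 81

Propagation after the edit:
  west.gen: runs — graph.txt -9->8; result 1.
  core.gen: runs — west.gen -9->1; result 1.
  south.gen: runs — west.gen -9->1; result 1 (same value as before).
  report.gen: runs — core.gen 9->1; result 1.
  meta.gen: runs — report.gen 9->1; report.gen 9->1; result 1.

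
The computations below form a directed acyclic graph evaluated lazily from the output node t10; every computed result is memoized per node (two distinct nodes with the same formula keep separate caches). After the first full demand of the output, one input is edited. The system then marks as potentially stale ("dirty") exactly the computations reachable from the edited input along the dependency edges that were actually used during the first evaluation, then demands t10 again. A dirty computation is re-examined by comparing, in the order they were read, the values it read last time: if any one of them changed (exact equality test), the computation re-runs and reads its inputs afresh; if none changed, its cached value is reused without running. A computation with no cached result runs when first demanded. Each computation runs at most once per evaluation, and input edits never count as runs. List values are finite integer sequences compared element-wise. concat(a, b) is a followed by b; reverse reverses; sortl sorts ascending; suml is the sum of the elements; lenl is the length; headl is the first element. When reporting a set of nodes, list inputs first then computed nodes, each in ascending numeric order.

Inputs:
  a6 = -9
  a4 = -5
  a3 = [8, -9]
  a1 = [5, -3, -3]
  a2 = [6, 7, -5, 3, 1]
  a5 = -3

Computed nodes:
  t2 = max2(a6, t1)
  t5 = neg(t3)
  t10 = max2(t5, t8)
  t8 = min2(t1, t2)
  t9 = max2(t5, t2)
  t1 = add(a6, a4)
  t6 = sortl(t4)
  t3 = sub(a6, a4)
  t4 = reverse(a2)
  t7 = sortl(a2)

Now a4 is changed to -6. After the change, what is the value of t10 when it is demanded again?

Demanding t10 again yields 3.

First demand of the output computes:
  t1 = add(-9, -5) = -14
  t2 = max2(-9, -14) = -9
  t3 = sub(-9, -5) = -4
  t5 = neg(-4) = 4
  t8 = min2(-14, -9) = -14
  t10 = max2(4, -14) = 4

After the edit, cleaning proceeds:
  t1: a read changed (a4 -5->-6) — executes, giving -15.
  t2: a read changed (t1 -14->-15) — executes, giving -9 — identical to its old value.
  t3: a read changed (a4 -5->-6) — executes, giving -3.
  t5: a read changed (t3 -4->-3) — executes, giving 3.
  t8: a read changed (t1 -14->-15) — executes, giving -15.
  t10: a read changed (t5 4->3; t8 -14->-15) — executes, giving 3.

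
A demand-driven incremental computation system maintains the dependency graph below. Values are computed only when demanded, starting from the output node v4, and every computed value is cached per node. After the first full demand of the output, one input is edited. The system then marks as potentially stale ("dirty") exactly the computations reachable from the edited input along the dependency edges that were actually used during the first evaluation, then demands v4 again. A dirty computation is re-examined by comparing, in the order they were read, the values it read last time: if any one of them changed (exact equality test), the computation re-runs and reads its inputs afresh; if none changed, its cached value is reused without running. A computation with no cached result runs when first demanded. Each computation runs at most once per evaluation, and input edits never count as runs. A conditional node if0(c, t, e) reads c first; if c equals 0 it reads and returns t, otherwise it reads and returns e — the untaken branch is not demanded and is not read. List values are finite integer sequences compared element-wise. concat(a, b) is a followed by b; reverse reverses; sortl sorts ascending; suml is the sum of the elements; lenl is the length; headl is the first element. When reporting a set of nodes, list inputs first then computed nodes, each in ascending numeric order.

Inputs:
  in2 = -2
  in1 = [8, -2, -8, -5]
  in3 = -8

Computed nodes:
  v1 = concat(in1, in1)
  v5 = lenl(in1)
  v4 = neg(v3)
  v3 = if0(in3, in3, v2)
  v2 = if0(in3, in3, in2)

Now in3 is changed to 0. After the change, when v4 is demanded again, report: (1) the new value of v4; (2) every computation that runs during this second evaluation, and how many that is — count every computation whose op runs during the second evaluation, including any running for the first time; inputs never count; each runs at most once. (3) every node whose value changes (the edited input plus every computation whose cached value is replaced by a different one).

First evaluation (everything demanded from the output):
  v2 = if0(in3=-8 -> else branch in2) = -2
  v3 = if0(in3=-8 -> else branch v2) = -2
  v4 = neg(-2) = 2

Propagation after the edit:
  v2: marked dirty but never re-examined — demand shifted away from it.
  v3: runs — in3 -8->0; result 0.
  v4: runs — v3 -2->0; result 0.

Key observation: a condition flipped, so demand moved to the other branch — v2 is never re-examined.

New value of v4: 0.
Computations that run: v3, v4 — 2 in total.
Values that change: in3, v3, v4.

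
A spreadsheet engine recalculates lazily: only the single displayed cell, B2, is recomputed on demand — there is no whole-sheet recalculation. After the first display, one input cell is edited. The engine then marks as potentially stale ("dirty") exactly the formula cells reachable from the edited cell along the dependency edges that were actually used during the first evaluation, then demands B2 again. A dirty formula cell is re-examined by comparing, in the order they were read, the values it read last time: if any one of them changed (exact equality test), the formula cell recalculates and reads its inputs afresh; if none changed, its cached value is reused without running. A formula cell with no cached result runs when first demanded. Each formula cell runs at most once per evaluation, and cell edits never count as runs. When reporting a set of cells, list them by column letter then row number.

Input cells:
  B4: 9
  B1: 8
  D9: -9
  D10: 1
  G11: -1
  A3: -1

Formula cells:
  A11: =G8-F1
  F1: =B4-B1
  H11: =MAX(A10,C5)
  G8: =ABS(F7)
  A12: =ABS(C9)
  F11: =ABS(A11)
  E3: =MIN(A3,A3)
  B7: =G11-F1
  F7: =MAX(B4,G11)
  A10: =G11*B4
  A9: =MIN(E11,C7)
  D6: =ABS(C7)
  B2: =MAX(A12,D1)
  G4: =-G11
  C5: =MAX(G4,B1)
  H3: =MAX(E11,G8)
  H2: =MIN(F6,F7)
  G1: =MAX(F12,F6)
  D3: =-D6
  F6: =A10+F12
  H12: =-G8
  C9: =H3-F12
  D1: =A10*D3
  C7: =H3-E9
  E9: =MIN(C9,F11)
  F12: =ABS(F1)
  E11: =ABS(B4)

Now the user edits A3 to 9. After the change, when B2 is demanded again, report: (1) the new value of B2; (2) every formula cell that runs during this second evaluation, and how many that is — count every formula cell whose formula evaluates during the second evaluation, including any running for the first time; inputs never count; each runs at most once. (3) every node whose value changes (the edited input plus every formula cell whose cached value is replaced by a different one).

First evaluation (everything demanded from the output):
  A10 = -1 * 9 = -9
  E11 = ABS(9) = 9
  F1 = 9 - 8 = 1
  F7 = MAX(9, -1) = 9
  F12 = ABS(1) = 1
  G8 = ABS(9) = 9
  A11 = 9 - 1 = 8
  F11 = ABS(8) = 8
  H3 = MAX(9, 9) = 9
  C9 = 9 - 1 = 8
  A12 = ABS(8) = 8
  E9 = MIN(8, 8) = 8
  C7 = 9 - 8 = 1
  D6 = ABS(1) = 1
  D3 = -(1) = -1
  D1 = -9 * -1 = 9
  B2 = MAX(8, 9) = 9

Propagation after the edit:
  A3 feeds no computation that the output demands — nothing is marked dirty and nothing runs.

Key observation: A3 is never demanded by the output, so the edit triggers no recomputation at all.

New value of B2: 9.
Formula cells that run: none — 0 in total.
Values that change: A3.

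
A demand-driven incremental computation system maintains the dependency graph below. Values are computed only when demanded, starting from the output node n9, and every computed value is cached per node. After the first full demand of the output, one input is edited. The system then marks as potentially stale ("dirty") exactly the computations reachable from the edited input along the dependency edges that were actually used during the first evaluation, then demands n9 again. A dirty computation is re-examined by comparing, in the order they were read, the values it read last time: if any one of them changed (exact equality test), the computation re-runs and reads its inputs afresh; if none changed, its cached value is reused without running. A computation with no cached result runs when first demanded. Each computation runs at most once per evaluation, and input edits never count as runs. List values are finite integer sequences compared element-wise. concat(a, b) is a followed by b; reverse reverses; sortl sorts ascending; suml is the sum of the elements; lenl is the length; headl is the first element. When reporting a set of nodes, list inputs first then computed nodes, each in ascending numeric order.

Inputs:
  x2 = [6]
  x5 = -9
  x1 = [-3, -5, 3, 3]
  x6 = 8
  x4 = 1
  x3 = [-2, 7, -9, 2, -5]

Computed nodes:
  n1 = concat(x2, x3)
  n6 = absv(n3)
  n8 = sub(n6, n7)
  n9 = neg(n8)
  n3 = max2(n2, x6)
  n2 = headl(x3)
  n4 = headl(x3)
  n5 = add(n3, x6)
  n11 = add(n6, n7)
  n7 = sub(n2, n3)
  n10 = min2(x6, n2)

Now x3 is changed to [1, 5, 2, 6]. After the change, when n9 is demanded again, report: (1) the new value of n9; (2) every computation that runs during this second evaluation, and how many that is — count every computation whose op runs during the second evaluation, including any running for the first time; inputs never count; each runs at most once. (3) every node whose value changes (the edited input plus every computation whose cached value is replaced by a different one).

First evaluation (everything demanded from the output):
  n2 = headl([-2, 7, -9, 2, -5]) = -2
  n3 = max2(-2, 8) = 8
  n6 = absv(8) = 8
  n7 = sub(-2, 8) = -10
  n8 = sub(8, -10) = 18
  n9 = neg(18) = -18

Propagation after the edit:
  n2: runs — x3 [-2, 7, -9, 2, -5]->[1, 5, 2, 6]; result 1.
  n3: runs — n2 -2->1; result 8 (same value as before).
  n6: checked — values it read are unchanged (n3 unchanged); reused cached 8 without running.
  n7: runs — n2 -2->1; result -7.
  n8: runs — n7 -10->-7; result 15.
  n9: runs — n8 18->15; result -15.

Key observation: the cutoff stops propagation at n6 — its inputs' values are unchanged, so it reuses its cache.

New value of n9: -15.
Computations that run: n2, n3, n7, n8, n9 — 5 in total.
Values that change: x3, n2, n7, n8, n9.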